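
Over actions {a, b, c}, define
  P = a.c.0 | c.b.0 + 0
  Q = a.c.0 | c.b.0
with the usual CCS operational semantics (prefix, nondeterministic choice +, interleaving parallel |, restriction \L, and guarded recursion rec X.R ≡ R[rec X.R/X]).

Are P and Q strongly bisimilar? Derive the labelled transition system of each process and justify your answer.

P's transition system — 9 states:
  p0 = a.c.0 | c.b.0 + 0 ⊢ ··a··> p1, ··c··> p2
  p1 = c.0 | c.b.0 ⊢ ··c··> p3, ··c··> p4
  p2 = a.c.0 | b.0 ⊢ ··a··> p4, ··b··> p5
  p3 = 0 | c.b.0 ⊢ ··c··> p6
  p4 = c.0 | b.0 ⊢ ··b··> p7, ··c··> p6
  p5 = a.c.0 | 0 ⊢ ··a··> p7
  p6 = 0 | b.0 ⊢ ··b··> p8
  p7 = c.0 | 0 ⊢ ··c··> p8
  p8 = 0 | 0 ⊢ deadlocked
Q's transition system — 9 states:
  q0 = a.c.0 | c.b.0 ⊢ ··a··> q1, ··c··> q2
  q1 = c.0 | c.b.0 ⊢ ··c··> q3, ··c··> q4
  q2 = a.c.0 | b.0 ⊢ ··a··> q4, ··b··> q5
  q3 = 0 | c.b.0 ⊢ ··c··> q6
  q4 = c.0 | b.0 ⊢ ··b··> q7, ··c··> q6
  q5 = a.c.0 | 0 ⊢ ··a··> q7
  q6 = 0 | b.0 ⊢ ··b··> q8
  q7 = c.0 | 0 ⊢ ··c··> q8
  q8 = 0 | 0 ⊢ deadlocked
Bisimilarity quotient blocks:
  B0 = {p0, q0}
  B1 = {p1, q1}
  B2 = {p4, q4}
  B3 = {p6, q6}
  B4 = {p8, q8}
  B5 = {p7, q7}
  B6 = {p3, q3}
  B7 = {p2, q2}
  B8 = {p5, q5}
p0 ∈ B0, q0 ∈ B0 → same block

P ~ Q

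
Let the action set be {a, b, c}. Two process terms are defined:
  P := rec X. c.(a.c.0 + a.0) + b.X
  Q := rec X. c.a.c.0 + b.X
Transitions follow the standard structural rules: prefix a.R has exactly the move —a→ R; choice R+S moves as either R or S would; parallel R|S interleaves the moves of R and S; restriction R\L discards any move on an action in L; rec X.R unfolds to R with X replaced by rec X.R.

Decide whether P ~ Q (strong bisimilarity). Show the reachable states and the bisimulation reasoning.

Reachable graph of P (4 states):
  m0 = rec X. c.(a.c.0 + a.0) + b.X :: --b--▸ m0, --c--▸ m1
  m1 = a.c.0 + a.0 :: --a--▸ m2, --a--▸ m3
  m2 = 0 :: deadlocked
  m3 = c.0 :: --c--▸ m2
Reachable graph of Q (4 states):
  n0 = rec X. c.a.c.0 + b.X :: --b--▸ n0, --c--▸ n1
  n1 = a.c.0 :: --a--▸ n2
  n2 = c.0 :: --c--▸ n3
  n3 = 0 :: deadlocked
Partition-refinement fixed point:
  B0 = {m0}
  B1 = {m1}
  B2 = {m2, n3}
  B3 = {m3, n2}
  B4 = {n0}
  B5 = {n1}
m0 ∈ B0, n0 ∈ B4 → different blocks

NO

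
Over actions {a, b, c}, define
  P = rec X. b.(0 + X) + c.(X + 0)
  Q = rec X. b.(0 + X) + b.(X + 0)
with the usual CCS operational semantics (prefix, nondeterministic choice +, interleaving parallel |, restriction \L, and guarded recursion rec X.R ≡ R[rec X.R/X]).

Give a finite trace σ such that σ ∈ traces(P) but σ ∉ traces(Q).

c

LTS(P): 3 reachable states
  m0 = rec X. b.(0 + X) + c.(X + 0) :: --b--▸ m1, --c--▸ m2
  m1 = 0 + (rec X. b.(0 + X) + c.(X + 0)) :: --b--▸ m1, --c--▸ m2
  m2 = (rec X. b.(0 + X) + c.(X + 0)) + 0 :: --b--▸ m1, --c--▸ m2
LTS(Q): 3 reachable states
  n0 = rec X. b.(0 + X) + b.(X + 0) :: --b--▸ n1, --b--▸ n2
  n1 = (rec X. b.(0 + X) + b.(X + 0)) + 0 :: --b--▸ n1, --b--▸ n2
  n2 = 0 + (rec X. b.(0 + X) + b.(X + 0)) :: --b--▸ n1, --b--▸ n2
Run σ = ⟨c⟩ on P: start {m0}
  [1] c ⇒ {m2}
  — P admits the full trace.
Run σ = ⟨c⟩ on Q: start {n0}
  [1] c ⇒ no successor for Q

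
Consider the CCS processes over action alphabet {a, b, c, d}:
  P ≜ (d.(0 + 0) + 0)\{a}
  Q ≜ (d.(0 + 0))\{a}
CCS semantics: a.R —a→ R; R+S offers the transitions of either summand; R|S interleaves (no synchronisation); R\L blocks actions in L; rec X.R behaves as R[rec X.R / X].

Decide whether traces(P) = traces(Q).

P's transition system — 2 states:
  p0 = (d.(0 + 0) + 0)\{a} :: ··d··> p1
  p1 = (0 + 0)\{a} :: ·
Q's transition system — 2 states:
  q0 = (d.(0 + 0))\{a} :: ··d··> q1
  q1 = (0 + 0)\{a} :: ·
Partition-refinement fixed point:
  B0 = {p0, q0}
  B1 = {p1, q1}
p0 ∈ B0, q0 ∈ B0 → same block
Bisimilar ⇒ trace-equivalent.

traces(P) = traces(Q)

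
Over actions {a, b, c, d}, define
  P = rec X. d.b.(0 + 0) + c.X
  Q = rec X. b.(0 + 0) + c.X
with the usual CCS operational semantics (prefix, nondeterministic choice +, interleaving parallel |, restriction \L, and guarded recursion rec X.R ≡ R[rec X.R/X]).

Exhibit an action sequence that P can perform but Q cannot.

P's transition system — 3 states:
  m0 = rec X. d.b.(0 + 0) + c.X → —c→ m0, —d→ m1
  m1 = b.(0 + 0) → —b→ m2
  m2 = 0 + 0 → ·
Q's transition system — 2 states:
  n0 = rec X. b.(0 + 0) + c.X → —b→ n1, —c→ n0
  n1 = 0 + 0 → ·
Trace ⟨d⟩ through P, begin at {m0}:
  [1] d ⇒ {m1}
  ✓ P
Trace ⟨d⟩ through Q, begin at {n0}:
  [1] d ⇒ ∅ (Q stuck)

d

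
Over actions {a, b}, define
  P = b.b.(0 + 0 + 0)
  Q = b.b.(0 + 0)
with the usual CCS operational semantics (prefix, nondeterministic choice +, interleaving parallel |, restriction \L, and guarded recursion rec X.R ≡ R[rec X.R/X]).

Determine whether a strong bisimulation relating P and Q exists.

YES

P's transition system — 3 states:
  u0 = b.b.(0 + 0 + 0) | -b-> u1
  u1 = b.(0 + 0 + 0) | -b-> u2
  u2 = 0 + 0 + 0 | (no moves)
Q's transition system — 3 states:
  v0 = b.b.(0 + 0) | -b-> v1
  v1 = b.(0 + 0) | -b-> v2
  v2 = 0 + 0 | (no moves)
Coarsest stable partition (strong bisimilarity classes):
  B0 = {u0, v0}
  B1 = {u1, v1}
  B2 = {u2, v2}
u0 ∈ B0, v0 ∈ B0 → same block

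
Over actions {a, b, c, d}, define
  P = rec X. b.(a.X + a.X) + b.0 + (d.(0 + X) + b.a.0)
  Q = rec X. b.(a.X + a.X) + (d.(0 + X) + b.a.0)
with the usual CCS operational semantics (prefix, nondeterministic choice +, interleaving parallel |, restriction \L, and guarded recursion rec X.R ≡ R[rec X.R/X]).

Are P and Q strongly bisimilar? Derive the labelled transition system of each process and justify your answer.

LTS(P): 5 reachable states
  u0 = rec X. b.(a.X + a.X) + b.0 + (d.(0 + X) + b.a.0) ⊢ ··b··> u1, ··b··> u2, ··b··> u3, ··d··> u4
  u1 = 0 ⊢ (no moves)
  u2 = a.(rec X. b.(a.X + a.X) + b.0 + (d.(0 + X) + b.a.0)) + a.(rec X. b.(a.X + a.X) + b.0 + (d.(0 + X) + b.a.0)) ⊢ ··a··> u0
  u3 = a.0 ⊢ ··a··> u1
  u4 = 0 + (rec X. b.(a.X + a.X) + b.0 + (d.(0 + X) + b.a.0)) ⊢ ··b··> u1, ··b··> u2, ··b··> u3, ··d··> u4
LTS(Q): 5 reachable states
  v0 = rec X. b.(a.X + a.X) + (d.(0 + X) + b.a.0) ⊢ ··b··> v1, ··b··> v2, ··d··> v3
  v1 = a.(rec X. b.(a.X + a.X) + (d.(0 + X) + b.a.0)) + a.(rec X. b.(a.X + a.X) + (d.(0 + X) + b.a.0)) ⊢ ··a··> v0
  v2 = a.0 ⊢ ··a··> v4
  v3 = 0 + (rec X. b.(a.X + a.X) + (d.(0 + X) + b.a.0)) ⊢ ··b··> v1, ··b··> v2, ··d··> v3
  v4 = 0 ⊢ (no moves)
Bisimilarity quotient blocks:
  B0 = {u0, u4}
  B1 = {u2}
  B2 = {u3, v2}
  B3 = {u1, v4}
  B4 = {v0, v3}
  B5 = {v1}
u0 ∈ B0, v0 ∈ B4 → different blocks

P ≁ Q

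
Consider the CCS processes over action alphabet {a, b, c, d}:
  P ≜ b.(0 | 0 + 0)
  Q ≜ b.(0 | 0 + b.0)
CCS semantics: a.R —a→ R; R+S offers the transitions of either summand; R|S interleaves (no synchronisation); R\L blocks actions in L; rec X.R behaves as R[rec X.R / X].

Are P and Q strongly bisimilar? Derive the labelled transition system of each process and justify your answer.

P ≁ Q

P's transition system — 2 states:
  m0 = b.(0 | 0 + 0) :: =b=> m1
  m1 = 0 | 0 + 0 :: stopped
Q's transition system — 3 states:
  n0 = b.(0 | 0 + b.0) :: =b=> n1
  n1 = 0 | 0 + b.0 :: =b=> n2
  n2 = 0 :: stopped
Partition-refinement fixed point:
  B0 = {m0, n1}
  B1 = {m1, n2}
  B2 = {n0}
m0 ∈ B0, n0 ∈ B2 → different blocks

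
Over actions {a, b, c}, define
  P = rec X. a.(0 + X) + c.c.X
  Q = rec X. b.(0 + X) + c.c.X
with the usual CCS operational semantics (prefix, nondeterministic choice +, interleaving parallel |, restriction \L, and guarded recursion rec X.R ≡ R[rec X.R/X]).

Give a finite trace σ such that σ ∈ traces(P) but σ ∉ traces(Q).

P's transition system — 3 states:
  m0 = rec X. a.(0 + X) + c.c.X has moves —a→ m1, —c→ m2
  m1 = 0 + (rec X. a.(0 + X) + c.c.X) has moves —a→ m1, —c→ m2
  m2 = c.(rec X. a.(0 + X) + c.c.X) has moves —c→ m0
Q's transition system — 3 states:
  n0 = rec X. b.(0 + X) + c.c.X has moves —b→ n1, —c→ n2
  n1 = 0 + (rec X. b.(0 + X) + c.c.X) has moves —b→ n1, —c→ n2
  n2 = c.(rec X. b.(0 + X) + c.c.X) has moves —c→ n0
Executing a from P (initial set {m0}):
  [1] a ⇒ {m1}
  — P admits the full trace.
Executing a from Q (initial set {n0}):
  [1] a ⇒ ∅ (Q stuck)

a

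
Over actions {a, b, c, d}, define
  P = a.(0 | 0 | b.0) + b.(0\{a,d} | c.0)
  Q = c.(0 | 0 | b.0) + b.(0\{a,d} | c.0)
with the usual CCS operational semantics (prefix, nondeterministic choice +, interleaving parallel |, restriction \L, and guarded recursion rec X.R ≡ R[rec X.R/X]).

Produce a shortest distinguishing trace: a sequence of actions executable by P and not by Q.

a

P's transition system — 5 states:
  u0 = a.(0 | 0 | b.0) + b.(0\{a,d} | c.0) has moves ··a··> u1, ··b··> u2
  u1 = 0 | 0 | b.0 has moves ··b··> u3
  u2 = 0\{a,d} | c.0 has moves ··c··> u4
  u3 = 0 | 0 | 0 has moves deadlocked
  u4 = 0\{a,d} | 0 has moves deadlocked
Q's transition system — 5 states:
  v0 = c.(0 | 0 | b.0) + b.(0\{a,d} | c.0) has moves ··b··> v1, ··c··> v2
  v1 = 0\{a,d} | c.0 has moves ··c··> v3
  v2 = 0 | 0 | b.0 has moves ··b··> v4
  v3 = 0\{a,d} | 0 has moves deadlocked
  v4 = 0 | 0 | 0 has moves deadlocked
Run σ = ⟨a⟩ on P: start {u0}
  [1] a ⇒ {u1}
  P completes σ.
Run σ = ⟨a⟩ on Q: start {v0}
  [1] a ⇒ ∅  — Q cannot continue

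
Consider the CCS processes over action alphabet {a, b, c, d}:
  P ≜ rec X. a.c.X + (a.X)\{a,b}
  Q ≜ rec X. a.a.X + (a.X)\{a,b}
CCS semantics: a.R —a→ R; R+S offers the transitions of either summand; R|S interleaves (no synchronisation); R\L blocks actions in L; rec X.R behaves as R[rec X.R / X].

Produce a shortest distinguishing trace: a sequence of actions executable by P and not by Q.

LTS(P): 2 reachable states
  m0 = rec X. a.c.X + (a.X)\{a,b} has moves -a-> m1
  m1 = c.(rec X. a.c.X + (a.X)\{a,b}) has moves -c-> m0
LTS(Q): 2 reachable states
  n0 = rec X. a.a.X + (a.X)\{a,b} has moves -a-> n1
  n1 = a.(rec X. a.a.X + (a.X)\{a,b}) has moves -a-> n0
Trace ⟨ac⟩ through P, begin at {m0}:
  after a @ step 1: {m1}
  after c @ step 2: {m0}
  ✓ P
Trace ⟨ac⟩ through Q, begin at {n0}:
  after a @ step 1: {n1}
  after c @ step 2: no successor for Q

ac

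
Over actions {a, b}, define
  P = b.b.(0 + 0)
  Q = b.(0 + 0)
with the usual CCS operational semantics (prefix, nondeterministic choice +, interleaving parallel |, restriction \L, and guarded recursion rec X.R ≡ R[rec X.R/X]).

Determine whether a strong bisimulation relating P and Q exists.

NO

LTS(P): 3 reachable states
  u0 = b.b.(0 + 0) ⊢ —b→ u1
  u1 = b.(0 + 0) ⊢ —b→ u2
  u2 = 0 + 0 ⊢ ∅
LTS(Q): 2 reachable states
  v0 = b.(0 + 0) ⊢ —b→ v1
  v1 = 0 + 0 ⊢ ∅
Coarsest stable partition (strong bisimilarity classes):
  B0 = {u0}
  B1 = {u1, v0}
  B2 = {u2, v1}
u0 ∈ B0, v0 ∈ B1 → different blocks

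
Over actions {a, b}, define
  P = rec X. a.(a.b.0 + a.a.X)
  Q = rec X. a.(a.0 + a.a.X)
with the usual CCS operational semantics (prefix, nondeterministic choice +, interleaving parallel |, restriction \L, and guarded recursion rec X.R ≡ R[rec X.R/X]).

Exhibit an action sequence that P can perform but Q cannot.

Reachable graph of P (5 states):
  s0 = rec X. a.(a.b.0 + a.a.X) :: -a-> s1
  s1 = a.b.0 + a.a.(rec X. a.(a.b.0 + a.a.X)) :: -a-> s2, -a-> s3
  s2 = a.(rec X. a.(a.b.0 + a.a.X)) :: -a-> s0
  s3 = b.0 :: -b-> s4
  s4 = 0 :: ·
Reachable graph of Q (4 states):
  t0 = rec X. a.(a.0 + a.a.X) :: -a-> t1
  t1 = a.0 + a.a.(rec X. a.(a.0 + a.a.X)) :: -a-> t2, -a-> t3
  t2 = 0 :: ·
  t3 = a.(rec X. a.(a.0 + a.a.X)) :: -a-> t0
Run σ = ⟨aab⟩ on P: start {s0}
  step 1 (a): {s1}
  step 2 (a): {s2, s3}
  step 3 (b): {s4}
  P completes σ.
Run σ = ⟨aab⟩ on Q: start {t0}
  step 1 (a): {t1}
  step 2 (a): {t2, t3}
  step 3 (b): ∅  — Q cannot continue

aab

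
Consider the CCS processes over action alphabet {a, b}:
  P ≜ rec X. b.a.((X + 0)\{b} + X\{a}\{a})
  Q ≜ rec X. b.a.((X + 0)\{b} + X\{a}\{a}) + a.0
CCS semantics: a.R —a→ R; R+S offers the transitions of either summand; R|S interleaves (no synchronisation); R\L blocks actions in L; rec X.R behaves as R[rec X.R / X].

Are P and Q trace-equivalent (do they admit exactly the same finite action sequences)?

Reachable graph of P (4 states):
  p0 = rec X. b.a.((X + 0)\{b} + X\{a}\{a}) → --b--▸ p1
  p1 = a.(((rec X. b.a.((X + 0)\{b} + X\{a}\{a})) + 0)\{b} + (rec X. b.a.((X + 0)\{b} + X\{a}\{a}))\{a}\{a}) → --a--▸ p2
  p2 = ((rec X. b.a.((X + 0)\{b} + X\{a}\{a})) + 0)\{b} + (rec X. b.a.((X + 0)\{b} + X\{a}\{a}))\{a}\{a} → --b--▸ p3
  p3 = (a.(((rec X. b.a.((X + 0)\{b} + X\{a}\{a})) + 0)\{b} + (rec X. b.a.((X + 0)\{b} + X\{a}\{a}))\{a}\{a}))\{a}\{a} → ·
Reachable graph of Q (6 states):
  q0 = rec X. b.a.((X + 0)\{b} + X\{a}\{a}) + a.0 → --a--▸ q1, --b--▸ q2
  q1 = 0 → ·
  q2 = a.(((rec X. b.a.((X + 0)\{b} + X\{a}\{a}) + a.0) + 0)\{b} + (rec X. b.a.((X + 0)\{b} + X\{a}\{a}) + a.0)\{a}\{a}) → --a--▸ q3
  q3 = ((rec X. b.a.((X + 0)\{b} + X\{a}\{a}) + a.0) + 0)\{b} + (rec X. b.a.((X + 0)\{b} + X\{a}\{a}) + a.0)\{a}\{a} → --a--▸ q4, --b--▸ q5
  q4 = 0\{b} → ·
  q5 = (a.(((rec X. b.a.((X + 0)\{b} + X\{a}\{a}) + a.0) + 0)\{b} + (rec X. b.a.((X + 0)\{b} + X\{a}\{a}) + a.0)\{a}\{a}))\{a}\{a} → ·
Run σ = ⟨a⟩ on Q: start {q0}
  [1] a ⇒ {q1}
  ✓ Q
Run σ = ⟨a⟩ on P: start {p0}
  [1] a ⇒ ∅ (P stuck)

NO — witness ⟨a⟩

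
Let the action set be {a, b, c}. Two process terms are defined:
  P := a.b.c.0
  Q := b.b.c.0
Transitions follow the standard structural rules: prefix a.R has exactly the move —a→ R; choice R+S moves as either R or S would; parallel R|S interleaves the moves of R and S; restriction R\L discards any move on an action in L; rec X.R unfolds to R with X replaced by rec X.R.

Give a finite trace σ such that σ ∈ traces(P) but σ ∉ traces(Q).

LTS(P): 4 reachable states
  u0 = a.b.c.0 has moves =a=> u1
  u1 = b.c.0 has moves =b=> u2
  u2 = c.0 has moves =c=> u3
  u3 = 0 has moves stopped
LTS(Q): 4 reachable states
  v0 = b.b.c.0 has moves =b=> v1
  v1 = b.c.0 has moves =b=> v2
  v2 = c.0 has moves =c=> v3
  v3 = 0 has moves stopped
Trace ⟨a⟩ through P, begin at {u0}:
  step 1 (a): {u1}
  P completes σ.
Trace ⟨a⟩ through Q, begin at {v0}:
  step 1 (a): ∅ (Q stuck)

a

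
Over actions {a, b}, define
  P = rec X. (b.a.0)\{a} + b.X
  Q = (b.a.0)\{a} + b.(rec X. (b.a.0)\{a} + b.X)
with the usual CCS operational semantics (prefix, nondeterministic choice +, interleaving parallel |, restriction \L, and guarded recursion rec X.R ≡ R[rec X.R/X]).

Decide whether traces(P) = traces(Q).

trace-equivalent

Reachable graph of P (2 states):
  p0 = rec X. (b.a.0)\{a} + b.X → =b=> p0, =b=> p1
  p1 = (a.0)\{a} → stopped
Reachable graph of Q (3 states):
  q0 = (b.a.0)\{a} + b.(rec X. (b.a.0)\{a} + b.X) → =b=> q1, =b=> q2
  q1 = (a.0)\{a} → stopped
  q2 = rec X. (b.a.0)\{a} + b.X → =b=> q1, =b=> q2
Partition-refinement fixed point:
  B0 = {p0, q0, q2}
  B1 = {p1, q1}
p0 ∈ B0, q0 ∈ B0 → same block
Bisimilar ⇒ trace-equivalent.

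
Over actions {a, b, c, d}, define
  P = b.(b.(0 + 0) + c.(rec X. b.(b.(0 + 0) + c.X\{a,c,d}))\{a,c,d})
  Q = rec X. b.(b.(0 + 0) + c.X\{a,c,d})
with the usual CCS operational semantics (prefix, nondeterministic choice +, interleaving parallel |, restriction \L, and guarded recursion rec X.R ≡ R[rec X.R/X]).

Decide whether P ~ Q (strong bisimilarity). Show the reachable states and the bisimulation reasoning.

YES

LTS(P): 6 reachable states
  p0 = b.(b.(0 + 0) + c.(rec X. b.(b.(0 + 0) + c.X\{a,c,d}))\{a,c,d}) :: --b--▸ p1
  p1 = b.(0 + 0) + c.(rec X. b.(b.(0 + 0) + c.X\{a,c,d}))\{a,c,d} :: --b--▸ p2, --c--▸ p3
  p2 = 0 + 0 :: ·
  p3 = (rec X. b.(b.(0 + 0) + c.X\{a,c,d}))\{a,c,d} :: --b--▸ p4
  p4 = (b.(0 + 0) + c.(rec X. b.(b.(0 + 0) + c.X\{a,c,d}))\{a,c,d})\{a,c,d} :: --b--▸ p5
  p5 = (0 + 0)\{a,c,d} :: ·
LTS(Q): 6 reachable states
  q0 = rec X. b.(b.(0 + 0) + c.X\{a,c,d}) :: --b--▸ q1
  q1 = b.(0 + 0) + c.(rec X. b.(b.(0 + 0) + c.X\{a,c,d}))\{a,c,d} :: --b--▸ q2, --c--▸ q3
  q2 = 0 + 0 :: ·
  q3 = (rec X. b.(b.(0 + 0) + c.X\{a,c,d}))\{a,c,d} :: --b--▸ q4
  q4 = (b.(0 + 0) + c.(rec X. b.(b.(0 + 0) + c.X\{a,c,d}))\{a,c,d})\{a,c,d} :: --b--▸ q5
  q5 = (0 + 0)\{a,c,d} :: ·
Bisimilarity quotient blocks:
  B0 = {p0, q0}
  B1 = {p1, q1}
  B2 = {p2, p5, q2, q5}
  B3 = {p3, q3}
  B4 = {p4, q4}
p0 ∈ B0, q0 ∈ B0 → same block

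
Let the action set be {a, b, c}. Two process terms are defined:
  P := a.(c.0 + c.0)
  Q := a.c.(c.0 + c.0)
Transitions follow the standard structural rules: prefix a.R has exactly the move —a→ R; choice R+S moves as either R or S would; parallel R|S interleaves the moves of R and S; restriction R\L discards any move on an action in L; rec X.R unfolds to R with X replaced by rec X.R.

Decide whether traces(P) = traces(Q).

LTS(P): 3 reachable states
  s0 = a.(c.0 + c.0) ⊢ ··a··> s1
  s1 = c.0 + c.0 ⊢ ··c··> s2
  s2 = 0 ⊢ (no moves)
LTS(Q): 4 reachable states
  t0 = a.c.(c.0 + c.0) ⊢ ··a··> t1
  t1 = c.(c.0 + c.0) ⊢ ··c··> t2
  t2 = c.0 + c.0 ⊢ ··c··> t3
  t3 = 0 ⊢ (no moves)
Trace ⟨acc⟩ through Q, begin at {t0}:
  step 1 (a): {t1}
  step 2 (c): {t2}
  step 3 (c): {t3}
  Q completes σ.
Trace ⟨acc⟩ through P, begin at {s0}:
  step 1 (a): {s1}
  step 2 (c): {s2}
  step 3 (c): ∅ (P stuck)

NO — witness ⟨acc⟩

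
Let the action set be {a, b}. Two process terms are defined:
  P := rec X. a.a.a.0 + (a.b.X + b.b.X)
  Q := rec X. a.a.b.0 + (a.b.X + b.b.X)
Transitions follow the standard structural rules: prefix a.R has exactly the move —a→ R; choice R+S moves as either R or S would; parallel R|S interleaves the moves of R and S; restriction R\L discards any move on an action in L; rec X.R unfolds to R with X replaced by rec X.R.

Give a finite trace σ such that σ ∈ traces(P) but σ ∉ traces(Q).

P's transition system — 5 states:
  u0 = rec X. a.a.a.0 + (a.b.X + b.b.X) → ··a··> u1, ··a··> u2, ··b··> u2
  u1 = a.a.0 → ··a··> u3
  u2 = b.(rec X. a.a.a.0 + (a.b.X + b.b.X)) → ··b··> u0
  u3 = a.0 → ··a··> u4
  u4 = 0 → (no moves)
Q's transition system — 5 states:
  v0 = rec X. a.a.b.0 + (a.b.X + b.b.X) → ··a··> v1, ··a··> v2, ··b··> v2
  v1 = a.b.0 → ··a··> v3
  v2 = b.(rec X. a.a.b.0 + (a.b.X + b.b.X)) → ··b··> v0
  v3 = b.0 → ··b··> v4
  v4 = 0 → (no moves)
Run σ = ⟨aaa⟩ on P: start {u0}
  step 1 (a): {u1, u2}
  step 2 (a): {u3}
  step 3 (a): {u4}
  — P admits the full trace.
Run σ = ⟨aaa⟩ on Q: start {v0}
  step 1 (a): {v1, v2}
  step 2 (a): {v3}
  step 3 (a): no successor for Q

aaa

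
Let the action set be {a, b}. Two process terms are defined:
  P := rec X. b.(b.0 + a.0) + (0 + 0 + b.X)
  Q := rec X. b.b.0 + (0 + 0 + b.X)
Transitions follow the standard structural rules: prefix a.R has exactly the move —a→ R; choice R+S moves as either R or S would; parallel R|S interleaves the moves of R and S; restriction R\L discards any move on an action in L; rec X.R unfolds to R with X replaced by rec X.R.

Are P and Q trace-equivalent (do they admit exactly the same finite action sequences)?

traces(P) ≠ traces(Q) — witness ⟨ba⟩

P's transition system — 3 states:
  m0 = rec X. b.(b.0 + a.0) + (0 + 0 + b.X) ⊢ —b→ m0, —b→ m1
  m1 = b.0 + a.0 ⊢ —a→ m2, —b→ m2
  m2 = 0 ⊢ ∅
Q's transition system — 3 states:
  n0 = rec X. b.b.0 + (0 + 0 + b.X) ⊢ —b→ n0, —b→ n1
  n1 = b.0 ⊢ —b→ n2
  n2 = 0 ⊢ ∅
Trace ⟨ba⟩ through P, begin at {m0}:
  after b @ step 1: {m0, m1}
  after a @ step 2: {m2}
  — P admits the full trace.
Trace ⟨ba⟩ through Q, begin at {n0}:
  after b @ step 1: {n0, n1}
  after a @ step 2: ∅  — Q cannot continue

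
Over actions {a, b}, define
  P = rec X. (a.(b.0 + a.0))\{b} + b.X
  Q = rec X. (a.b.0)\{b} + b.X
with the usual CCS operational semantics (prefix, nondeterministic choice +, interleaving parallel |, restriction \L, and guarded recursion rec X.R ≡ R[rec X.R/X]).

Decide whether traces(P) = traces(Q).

LTS(P): 3 reachable states
  p0 = rec X. (a.(b.0 + a.0))\{b} + b.X ⊢ —a→ p1, —b→ p0
  p1 = (b.0 + a.0)\{b} ⊢ —a→ p2
  p2 = 0\{b} ⊢ ∅
LTS(Q): 2 reachable states
  q0 = rec X. (a.b.0)\{b} + b.X ⊢ —a→ q1, —b→ q0
  q1 = (b.0)\{b} ⊢ ∅
Trace ⟨aa⟩ through P, begin at {p0}:
  [1] a ⇒ {p1}
  [2] a ⇒ {p2}
  — P admits the full trace.
Trace ⟨aa⟩ through Q, begin at {q0}:
  [1] a ⇒ {q1}
  [2] a ⇒ no successor for Q

NO — witness ⟨aa⟩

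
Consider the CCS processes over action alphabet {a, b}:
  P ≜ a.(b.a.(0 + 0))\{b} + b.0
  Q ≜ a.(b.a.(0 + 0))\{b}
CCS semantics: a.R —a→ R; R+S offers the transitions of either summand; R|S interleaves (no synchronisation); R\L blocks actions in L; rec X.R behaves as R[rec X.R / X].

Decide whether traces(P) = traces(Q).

traces(P) ≠ traces(Q) — witness ⟨b⟩

LTS(P): 3 reachable states
  s0 = a.(b.a.(0 + 0))\{b} + b.0 ⊢ --a--▸ s1, --b--▸ s2
  s1 = (b.a.(0 + 0))\{b} ⊢ ∅
  s2 = 0 ⊢ ∅
LTS(Q): 2 reachable states
  t0 = a.(b.a.(0 + 0))\{b} ⊢ --a--▸ t1
  t1 = (b.a.(0 + 0))\{b} ⊢ ∅
Trace ⟨b⟩ through P, begin at {s0}:
  [1] b ⇒ {s2}
  — P admits the full trace.
Trace ⟨b⟩ through Q, begin at {t0}:
  [1] b ⇒ ∅ (Q stuck)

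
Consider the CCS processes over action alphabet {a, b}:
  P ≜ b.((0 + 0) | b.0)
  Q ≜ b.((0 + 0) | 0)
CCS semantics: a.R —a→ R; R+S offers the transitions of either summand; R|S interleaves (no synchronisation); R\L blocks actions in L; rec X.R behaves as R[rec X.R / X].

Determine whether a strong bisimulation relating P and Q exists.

P's transition system — 3 states:
  u0 = b.((0 + 0) | b.0) has moves —b→ u1
  u1 = (0 + 0) | b.0 has moves —b→ u2
  u2 = (0 + 0) | 0 has moves ·
Q's transition system — 2 states:
  v0 = b.((0 + 0) | 0) has moves —b→ v1
  v1 = (0 + 0) | 0 has moves ·
Bisimilarity quotient blocks:
  B0 = {u0}
  B1 = {u1, v0}
  B2 = {u2, v1}
u0 ∈ B0, v0 ∈ B1 → different blocks

P ≁ Q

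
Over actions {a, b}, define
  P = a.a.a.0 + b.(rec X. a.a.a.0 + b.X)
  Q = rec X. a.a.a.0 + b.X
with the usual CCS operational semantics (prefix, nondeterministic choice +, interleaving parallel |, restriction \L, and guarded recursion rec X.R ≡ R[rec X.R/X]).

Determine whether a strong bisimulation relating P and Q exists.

P's transition system — 5 states:
  m0 = a.a.a.0 + b.(rec X. a.a.a.0 + b.X) ⊢ —a→ m1, —b→ m2
  m1 = a.a.0 ⊢ —a→ m3
  m2 = rec X. a.a.a.0 + b.X ⊢ —a→ m1, —b→ m2
  m3 = a.0 ⊢ —a→ m4
  m4 = 0 ⊢ (no moves)
Q's transition system — 4 states:
  n0 = rec X. a.a.a.0 + b.X ⊢ —a→ n1, —b→ n0
  n1 = a.a.0 ⊢ —a→ n2
  n2 = a.0 ⊢ —a→ n3
  n3 = 0 ⊢ (no moves)
Coarsest stable partition (strong bisimilarity classes):
  B0 = {m0, m2, n0}
  B1 = {m1, n1}
  B2 = {m3, n2}
  B3 = {m4, n3}
m0 ∈ B0, n0 ∈ B0 → same block

P ~ Q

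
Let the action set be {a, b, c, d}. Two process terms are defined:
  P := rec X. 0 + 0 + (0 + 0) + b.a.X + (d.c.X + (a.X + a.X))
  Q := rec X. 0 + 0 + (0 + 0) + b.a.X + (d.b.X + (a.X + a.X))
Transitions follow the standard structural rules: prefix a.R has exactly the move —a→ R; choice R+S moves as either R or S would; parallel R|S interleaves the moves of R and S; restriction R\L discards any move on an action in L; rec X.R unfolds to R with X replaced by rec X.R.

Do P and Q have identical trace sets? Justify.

traces(P) ≠ traces(Q) — witness ⟨dc⟩

Reachable graph of P (3 states):
  m0 = rec X. 0 + 0 + (0 + 0) + b.a.X + (d.c.X + (a.X + a.X)) has moves -a-> m0, -b-> m1, -d-> m2
  m1 = a.(rec X. 0 + 0 + (0 + 0) + b.a.X + (d.c.X + (a.X + a.X))) has moves -a-> m0
  m2 = c.(rec X. 0 + 0 + (0 + 0) + b.a.X + (d.c.X + (a.X + a.X))) has moves -c-> m0
Reachable graph of Q (3 states):
  n0 = rec X. 0 + 0 + (0 + 0) + b.a.X + (d.b.X + (a.X + a.X)) has moves -a-> n0, -b-> n1, -d-> n2
  n1 = a.(rec X. 0 + 0 + (0 + 0) + b.a.X + (d.b.X + (a.X + a.X))) has moves -a-> n0
  n2 = b.(rec X. 0 + 0 + (0 + 0) + b.a.X + (d.b.X + (a.X + a.X))) has moves -b-> n0
Executing dc from P (initial set {m0}):
  after d @ step 1: {m2}
  after c @ step 2: {m0}
  — P admits the full trace.
Executing dc from Q (initial set {n0}):
  after d @ step 1: {n2}
  after c @ step 2: ∅ (Q stuck)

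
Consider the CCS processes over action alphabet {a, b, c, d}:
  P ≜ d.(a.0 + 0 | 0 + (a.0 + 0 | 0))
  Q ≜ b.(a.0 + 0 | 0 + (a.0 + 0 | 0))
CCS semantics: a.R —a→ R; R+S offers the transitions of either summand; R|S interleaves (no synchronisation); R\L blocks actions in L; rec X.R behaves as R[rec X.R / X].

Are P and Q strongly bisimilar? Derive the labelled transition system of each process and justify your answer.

P ≁ Q

Reachable graph of P (3 states):
  m0 = d.(a.0 + 0 | 0 + (a.0 + 0 | 0)) :: ··d··> m1
  m1 = a.0 + 0 | 0 + (a.0 + 0 | 0) :: ··a··> m2
  m2 = 0 :: deadlocked
Reachable graph of Q (3 states):
  n0 = b.(a.0 + 0 | 0 + (a.0 + 0 | 0)) :: ··b··> n1
  n1 = a.0 + 0 | 0 + (a.0 + 0 | 0) :: ··a··> n2
  n2 = 0 :: deadlocked
Bisimilarity quotient blocks:
  B0 = {m0}
  B1 = {m1, n1}
  B2 = {m2, n2}
  B3 = {n0}
m0 ∈ B0, n0 ∈ B3 → different blocks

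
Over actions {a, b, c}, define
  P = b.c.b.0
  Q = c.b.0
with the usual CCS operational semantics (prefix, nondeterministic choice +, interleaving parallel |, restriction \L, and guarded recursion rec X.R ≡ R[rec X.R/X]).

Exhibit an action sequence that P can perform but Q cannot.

LTS(P): 4 reachable states
  m0 = b.c.b.0 → —b→ m1
  m1 = c.b.0 → —c→ m2
  m2 = b.0 → —b→ m3
  m3 = 0 → deadlocked
LTS(Q): 3 reachable states
  n0 = c.b.0 → —c→ n1
  n1 = b.0 → —b→ n2
  n2 = 0 → deadlocked
Trace ⟨b⟩ through P, begin at {m0}:
  step 1 (b): {m1}
  ✓ P
Trace ⟨b⟩ through Q, begin at {n0}:
  step 1 (b): no successor for Q

b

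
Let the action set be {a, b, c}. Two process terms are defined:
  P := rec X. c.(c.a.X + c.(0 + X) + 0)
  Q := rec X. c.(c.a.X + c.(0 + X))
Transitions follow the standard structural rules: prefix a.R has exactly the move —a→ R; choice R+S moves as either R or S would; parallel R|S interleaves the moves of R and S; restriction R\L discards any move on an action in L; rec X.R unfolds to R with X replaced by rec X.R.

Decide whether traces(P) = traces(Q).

trace-equivalent

Reachable graph of P (4 states):
  u0 = rec X. c.(c.a.X + c.(0 + X) + 0) | --c--▸ u1
  u1 = c.a.(rec X. c.(c.a.X + c.(0 + X) + 0)) + c.(0 + (rec X. c.(c.a.X + c.(0 + X) + 0))) + 0 | --c--▸ u2, --c--▸ u3
  u2 = 0 + (rec X. c.(c.a.X + c.(0 + X) + 0)) | --c--▸ u1
  u3 = a.(rec X. c.(c.a.X + c.(0 + X) + 0)) | --a--▸ u0
Reachable graph of Q (4 states):
  v0 = rec X. c.(c.a.X + c.(0 + X)) | --c--▸ v1
  v1 = c.a.(rec X. c.(c.a.X + c.(0 + X))) + c.(0 + (rec X. c.(c.a.X + c.(0 + X)))) | --c--▸ v2, --c--▸ v3
  v2 = 0 + (rec X. c.(c.a.X + c.(0 + X))) | --c--▸ v1
  v3 = a.(rec X. c.(c.a.X + c.(0 + X))) | --a--▸ v0
Coarsest stable partition (strong bisimilarity classes):
  B0 = {u0, u2, v0, v2}
  B1 = {u1, v1}
  B2 = {u3, v3}
u0 ∈ B0, v0 ∈ B0 → same block
Bisimilar ⇒ trace-equivalent.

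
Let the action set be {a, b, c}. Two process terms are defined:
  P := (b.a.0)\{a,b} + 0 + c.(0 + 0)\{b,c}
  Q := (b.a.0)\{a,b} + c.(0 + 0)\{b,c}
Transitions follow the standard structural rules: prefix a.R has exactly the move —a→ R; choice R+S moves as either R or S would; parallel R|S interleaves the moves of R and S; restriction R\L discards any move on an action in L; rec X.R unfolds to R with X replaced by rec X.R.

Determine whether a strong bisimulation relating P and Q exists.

bisimilar

P's transition system — 2 states:
  u0 = (b.a.0)\{a,b} + 0 + c.(0 + 0)\{b,c} | —c→ u1
  u1 = (0 + 0)\{b,c} | ·
Q's transition system — 2 states:
  v0 = (b.a.0)\{a,b} + c.(0 + 0)\{b,c} | —c→ v1
  v1 = (0 + 0)\{b,c} | ·
Coarsest stable partition (strong bisimilarity classes):
  B0 = {u0, v0}
  B1 = {u1, v1}
u0 ∈ B0, v0 ∈ B0 → same block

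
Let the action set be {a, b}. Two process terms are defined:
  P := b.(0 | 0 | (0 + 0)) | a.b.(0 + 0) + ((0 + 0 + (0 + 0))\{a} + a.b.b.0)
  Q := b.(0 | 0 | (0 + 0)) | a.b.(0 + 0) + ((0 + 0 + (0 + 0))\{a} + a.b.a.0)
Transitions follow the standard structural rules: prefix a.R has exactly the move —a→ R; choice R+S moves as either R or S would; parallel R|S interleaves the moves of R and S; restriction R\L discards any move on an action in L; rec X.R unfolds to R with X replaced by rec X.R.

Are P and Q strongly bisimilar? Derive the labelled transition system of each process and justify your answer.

LTS(P): 9 reachable states
  u0 = b.(0 | 0 | (0 + 0)) | a.b.(0 + 0) + ((0 + 0 + (0 + 0))\{a} + a.b.b.0) → --a--▸ u1, --a--▸ u2, --b--▸ u3
  u1 = b.(0 | 0 | (0 + 0)) | b.(0 + 0) → --b--▸ u4, --b--▸ u5
  u2 = b.b.0 → --b--▸ u6
  u3 = 0 | 0 | (0 + 0) | a.b.(0 + 0) → --a--▸ u4
  u4 = 0 | 0 | (0 + 0) | b.(0 + 0) → --b--▸ u7
  u5 = b.(0 | 0 | (0 + 0)) | (0 + 0) → --b--▸ u7
  u6 = b.0 → --b--▸ u8
  u7 = 0 | 0 | (0 + 0) | (0 + 0) → (no moves)
  u8 = 0 → (no moves)
LTS(Q): 9 reachable states
  v0 = b.(0 | 0 | (0 + 0)) | a.b.(0 + 0) + ((0 + 0 + (0 + 0))\{a} + a.b.a.0) → --a--▸ v1, --a--▸ v2, --b--▸ v3
  v1 = b.(0 | 0 | (0 + 0)) | b.(0 + 0) → --b--▸ v4, --b--▸ v5
  v2 = b.a.0 → --b--▸ v6
  v3 = 0 | 0 | (0 + 0) | a.b.(0 + 0) → --a--▸ v4
  v4 = 0 | 0 | (0 + 0) | b.(0 + 0) → --b--▸ v7
  v5 = b.(0 | 0 | (0 + 0)) | (0 + 0) → --b--▸ v7
  v6 = a.0 → --a--▸ v8
  v7 = 0 | 0 | (0 + 0) | (0 + 0) → (no moves)
  v8 = 0 → (no moves)
Partition-refinement fixed point:
  B0 = {u0}
  B1 = {u1, u2, v1}
  B2 = {u4, u5, u6, v4, v5}
  B3 = {u7, u8, v7, v8}
  B4 = {u3, v3}
  B5 = {v0}
  B6 = {v2}
  B7 = {v6}
u0 ∈ B0, v0 ∈ B5 → different blocks

P ≁ Q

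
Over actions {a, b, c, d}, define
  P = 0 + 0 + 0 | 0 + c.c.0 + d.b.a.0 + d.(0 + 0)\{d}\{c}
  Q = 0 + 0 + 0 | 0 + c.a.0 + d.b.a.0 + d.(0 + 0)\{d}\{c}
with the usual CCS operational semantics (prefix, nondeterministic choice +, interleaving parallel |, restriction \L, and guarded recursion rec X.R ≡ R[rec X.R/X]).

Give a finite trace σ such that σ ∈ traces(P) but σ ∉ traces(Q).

Reachable graph of P (6 states):
  u0 = 0 + 0 + 0 | 0 + c.c.0 + d.b.a.0 + d.(0 + 0)\{d}\{c} | —c→ u1, —d→ u2, —d→ u3
  u1 = c.0 | —c→ u4
  u2 = (0 + 0)\{d}\{c} | stopped
  u3 = b.a.0 | —b→ u5
  u4 = 0 | stopped
  u5 = a.0 | —a→ u4
Reachable graph of Q (5 states):
  v0 = 0 + 0 + 0 | 0 + c.a.0 + d.b.a.0 + d.(0 + 0)\{d}\{c} | —c→ v1, —d→ v2, —d→ v3
  v1 = a.0 | —a→ v4
  v2 = (0 + 0)\{d}\{c} | stopped
  v3 = b.a.0 | —b→ v1
  v4 = 0 | stopped
Run σ = ⟨cc⟩ on P: start {u0}
  [1] c ⇒ {u1}
  [2] c ⇒ {u4}
  — P admits the full trace.
Run σ = ⟨cc⟩ on Q: start {v0}
  [1] c ⇒ {v1}
  [2] c ⇒ ∅  — Q cannot continue

cc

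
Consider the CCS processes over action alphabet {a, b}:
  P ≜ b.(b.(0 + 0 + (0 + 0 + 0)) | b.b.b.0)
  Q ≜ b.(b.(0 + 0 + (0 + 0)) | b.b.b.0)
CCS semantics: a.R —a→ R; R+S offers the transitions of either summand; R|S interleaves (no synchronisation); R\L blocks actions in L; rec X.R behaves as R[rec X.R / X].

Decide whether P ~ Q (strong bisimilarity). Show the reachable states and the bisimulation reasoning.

LTS(P): 9 reachable states
  m0 = b.(b.(0 + 0 + (0 + 0 + 0)) | b.b.b.0) | —b→ m1
  m1 = b.(0 + 0 + (0 + 0 + 0)) | b.b.b.0 | —b→ m2, —b→ m3
  m2 = (0 + 0 + (0 + 0 + 0)) | b.b.b.0 | —b→ m4
  m3 = b.(0 + 0 + (0 + 0 + 0)) | b.b.0 | —b→ m4, —b→ m5
  m4 = (0 + 0 + (0 + 0 + 0)) | b.b.0 | —b→ m6
  m5 = b.(0 + 0 + (0 + 0 + 0)) | b.0 | —b→ m6, —b→ m7
  m6 = (0 + 0 + (0 + 0 + 0)) | b.0 | —b→ m8
  m7 = b.(0 + 0 + (0 + 0 + 0)) | 0 | —b→ m8
  m8 = (0 + 0 + (0 + 0 + 0)) | 0 | stopped
LTS(Q): 9 reachable states
  n0 = b.(b.(0 + 0 + (0 + 0)) | b.b.b.0) | —b→ n1
  n1 = b.(0 + 0 + (0 + 0)) | b.b.b.0 | —b→ n2, —b→ n3
  n2 = (0 + 0 + (0 + 0)) | b.b.b.0 | —b→ n4
  n3 = b.(0 + 0 + (0 + 0)) | b.b.0 | —b→ n4, —b→ n5
  n4 = (0 + 0 + (0 + 0)) | b.b.0 | —b→ n6
  n5 = b.(0 + 0 + (0 + 0)) | b.0 | —b→ n6, —b→ n7
  n6 = (0 + 0 + (0 + 0)) | b.0 | —b→ n8
  n7 = b.(0 + 0 + (0 + 0)) | 0 | —b→ n8
  n8 = (0 + 0 + (0 + 0)) | 0 | stopped
Partition-refinement fixed point:
  B0 = {m0, n0}
  B1 = {m1, n1}
  B2 = {m2, m3, n2, n3}
  B3 = {m4, m5, n4, n5}
  B4 = {m6, m7, n6, n7}
  B5 = {m8, n8}
m0 ∈ B0, n0 ∈ B0 → same block

P ~ Q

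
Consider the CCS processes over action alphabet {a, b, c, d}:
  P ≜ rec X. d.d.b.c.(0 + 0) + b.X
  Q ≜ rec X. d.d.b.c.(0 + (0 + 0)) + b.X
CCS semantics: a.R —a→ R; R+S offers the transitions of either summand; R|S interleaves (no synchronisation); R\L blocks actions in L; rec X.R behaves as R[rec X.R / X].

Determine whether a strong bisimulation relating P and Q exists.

P ~ Q

Reachable graph of P (5 states):
  m0 = rec X. d.d.b.c.(0 + 0) + b.X :: =b=> m0, =d=> m1
  m1 = d.b.c.(0 + 0) :: =d=> m2
  m2 = b.c.(0 + 0) :: =b=> m3
  m3 = c.(0 + 0) :: =c=> m4
  m4 = 0 + 0 :: deadlocked
Reachable graph of Q (5 states):
  n0 = rec X. d.d.b.c.(0 + (0 + 0)) + b.X :: =b=> n0, =d=> n1
  n1 = d.b.c.(0 + (0 + 0)) :: =d=> n2
  n2 = b.c.(0 + (0 + 0)) :: =b=> n3
  n3 = c.(0 + (0 + 0)) :: =c=> n4
  n4 = 0 + (0 + 0) :: deadlocked
Bisimilarity quotient blocks:
  B0 = {m0, n0}
  B1 = {m1, n1}
  B2 = {m2, n2}
  B3 = {m3, n3}
  B4 = {m4, n4}
m0 ∈ B0, n0 ∈ B0 → same block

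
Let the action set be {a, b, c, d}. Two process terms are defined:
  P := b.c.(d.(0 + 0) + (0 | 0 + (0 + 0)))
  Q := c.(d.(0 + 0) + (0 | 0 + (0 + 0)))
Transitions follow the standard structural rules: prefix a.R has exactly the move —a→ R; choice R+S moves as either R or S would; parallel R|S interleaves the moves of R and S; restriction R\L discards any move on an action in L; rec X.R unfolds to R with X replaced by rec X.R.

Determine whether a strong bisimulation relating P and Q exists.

LTS(P): 4 reachable states
  m0 = b.c.(d.(0 + 0) + (0 | 0 + (0 + 0))) ⊢ —b→ m1
  m1 = c.(d.(0 + 0) + (0 | 0 + (0 + 0))) ⊢ —c→ m2
  m2 = d.(0 + 0) + (0 | 0 + (0 + 0)) ⊢ —d→ m3
  m3 = 0 + 0 ⊢ ∅
LTS(Q): 3 reachable states
  n0 = c.(d.(0 + 0) + (0 | 0 + (0 + 0))) ⊢ —c→ n1
  n1 = d.(0 + 0) + (0 | 0 + (0 + 0)) ⊢ —d→ n2
  n2 = 0 + 0 ⊢ ∅
Partition-refinement fixed point:
  B0 = {m0}
  B1 = {m1, n0}
  B2 = {m2, n1}
  B3 = {m3, n2}
m0 ∈ B0, n0 ∈ B1 → different blocks

NO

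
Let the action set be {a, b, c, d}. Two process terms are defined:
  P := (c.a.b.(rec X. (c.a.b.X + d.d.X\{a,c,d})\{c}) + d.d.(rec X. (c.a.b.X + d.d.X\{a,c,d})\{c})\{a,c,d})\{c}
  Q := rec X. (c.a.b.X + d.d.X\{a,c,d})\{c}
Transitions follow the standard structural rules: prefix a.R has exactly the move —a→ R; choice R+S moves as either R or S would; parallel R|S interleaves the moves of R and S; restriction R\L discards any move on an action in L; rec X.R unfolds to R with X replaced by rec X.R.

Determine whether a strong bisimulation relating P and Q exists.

YES

P's transition system — 3 states:
  u0 = (c.a.b.(rec X. (c.a.b.X + d.d.X\{a,c,d})\{c}) + d.d.(rec X. (c.a.b.X + d.d.X\{a,c,d})\{c})\{a,c,d})\{c} → ··d··> u1
  u1 = (d.(rec X. (c.a.b.X + d.d.X\{a,c,d})\{c})\{a,c,d})\{c} → ··d··> u2
  u2 = (rec X. (c.a.b.X + d.d.X\{a,c,d})\{c})\{a,c,d}\{c} → (no moves)
Q's transition system — 3 states:
  v0 = rec X. (c.a.b.X + d.d.X\{a,c,d})\{c} → ··d··> v1
  v1 = (d.(rec X. (c.a.b.X + d.d.X\{a,c,d})\{c})\{a,c,d})\{c} → ··d··> v2
  v2 = (rec X. (c.a.b.X + d.d.X\{a,c,d})\{c})\{a,c,d}\{c} → (no moves)
Partition-refinement fixed point:
  B0 = {u0, v0}
  B1 = {u1, v1}
  B2 = {u2, v2}
u0 ∈ B0, v0 ∈ B0 → same block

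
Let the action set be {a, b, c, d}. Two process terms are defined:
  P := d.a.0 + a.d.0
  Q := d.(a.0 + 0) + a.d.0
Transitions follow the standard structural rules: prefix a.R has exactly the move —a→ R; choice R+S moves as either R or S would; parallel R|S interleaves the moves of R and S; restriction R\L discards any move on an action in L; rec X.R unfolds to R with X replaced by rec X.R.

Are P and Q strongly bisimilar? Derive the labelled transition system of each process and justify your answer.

YES

Reachable graph of P (4 states):
  m0 = d.a.0 + a.d.0 → ··a··> m1, ··d··> m2
  m1 = d.0 → ··d··> m3
  m2 = a.0 → ··a··> m3
  m3 = 0 → (no moves)
Reachable graph of Q (4 states):
  n0 = d.(a.0 + 0) + a.d.0 → ··a··> n1, ··d··> n2
  n1 = d.0 → ··d··> n3
  n2 = a.0 + 0 → ··a··> n3
  n3 = 0 → (no moves)
Partition-refinement fixed point:
  B0 = {m0, n0}
  B1 = {m2, n2}
  B2 = {m3, n3}
  B3 = {m1, n1}
m0 ∈ B0, n0 ∈ B0 → same block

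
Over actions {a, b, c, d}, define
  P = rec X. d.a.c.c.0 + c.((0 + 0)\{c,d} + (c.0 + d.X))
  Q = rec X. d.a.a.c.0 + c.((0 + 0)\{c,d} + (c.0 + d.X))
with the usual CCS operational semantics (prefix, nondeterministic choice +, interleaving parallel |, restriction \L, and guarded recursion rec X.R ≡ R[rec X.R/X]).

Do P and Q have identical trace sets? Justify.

traces(P) ≠ traces(Q) — witness ⟨dac⟩

Reachable graph of P (6 states):
  p0 = rec X. d.a.c.c.0 + c.((0 + 0)\{c,d} + (c.0 + d.X)) has moves —c→ p1, —d→ p2
  p1 = (0 + 0)\{c,d} + (c.0 + d.(rec X. d.a.c.c.0 + c.((0 + 0)\{c,d} + (c.0 + d.X)))) has moves —c→ p3, —d→ p0
  p2 = a.c.c.0 has moves —a→ p4
  p3 = 0 has moves deadlocked
  p4 = c.c.0 has moves —c→ p5
  p5 = c.0 has moves —c→ p3
Reachable graph of Q (6 states):
  q0 = rec X. d.a.a.c.0 + c.((0 + 0)\{c,d} + (c.0 + d.X)) has moves —c→ q1, —d→ q2
  q1 = (0 + 0)\{c,d} + (c.0 + d.(rec X. d.a.a.c.0 + c.((0 + 0)\{c,d} + (c.0 + d.X)))) has moves —c→ q3, —d→ q0
  q2 = a.a.c.0 has moves —a→ q4
  q3 = 0 has moves deadlocked
  q4 = a.c.0 has moves —a→ q5
  q5 = c.0 has moves —c→ q3
Executing dac from P (initial set {p0}):
  [1] d ⇒ {p2}
  [2] a ⇒ {p4}
  [3] c ⇒ {p5}
  P completes σ.
Executing dac from Q (initial set {q0}):
  [1] d ⇒ {q2}
  [2] a ⇒ {q4}
  [3] c ⇒ ∅  — Q cannot continue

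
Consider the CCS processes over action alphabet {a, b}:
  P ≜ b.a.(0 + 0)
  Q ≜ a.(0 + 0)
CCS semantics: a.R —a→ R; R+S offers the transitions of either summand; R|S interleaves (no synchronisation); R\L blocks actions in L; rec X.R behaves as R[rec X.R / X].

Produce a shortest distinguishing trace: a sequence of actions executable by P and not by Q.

b

LTS(P): 3 reachable states
  u0 = b.a.(0 + 0) | --b--▸ u1
  u1 = a.(0 + 0) | --a--▸ u2
  u2 = 0 + 0 | ·
LTS(Q): 2 reachable states
  v0 = a.(0 + 0) | --a--▸ v1
  v1 = 0 + 0 | ·
Trace ⟨b⟩ through P, begin at {u0}:
  [1] b ⇒ {u1}
  P completes σ.
Trace ⟨b⟩ through Q, begin at {v0}:
  [1] b ⇒ ∅ (Q stuck)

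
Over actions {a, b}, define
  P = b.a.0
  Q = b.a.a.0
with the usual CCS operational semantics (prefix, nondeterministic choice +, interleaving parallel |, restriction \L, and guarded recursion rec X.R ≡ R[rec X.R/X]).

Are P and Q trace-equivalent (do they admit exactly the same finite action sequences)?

traces(P) ≠ traces(Q) — witness ⟨baa⟩

Reachable graph of P (3 states):
  u0 = b.a.0 :: —b→ u1
  u1 = a.0 :: —a→ u2
  u2 = 0 :: deadlocked
Reachable graph of Q (4 states):
  v0 = b.a.a.0 :: —b→ v1
  v1 = a.a.0 :: —a→ v2
  v2 = a.0 :: —a→ v3
  v3 = 0 :: deadlocked
Trace ⟨baa⟩ through Q, begin at {v0}:
  after b @ step 1: {v1}
  after a @ step 2: {v2}
  after a @ step 3: {v3}
  ✓ Q
Trace ⟨baa⟩ through P, begin at {u0}:
  after b @ step 1: {u1}
  after a @ step 2: {u2}
  after a @ step 3: ∅  — P cannot continue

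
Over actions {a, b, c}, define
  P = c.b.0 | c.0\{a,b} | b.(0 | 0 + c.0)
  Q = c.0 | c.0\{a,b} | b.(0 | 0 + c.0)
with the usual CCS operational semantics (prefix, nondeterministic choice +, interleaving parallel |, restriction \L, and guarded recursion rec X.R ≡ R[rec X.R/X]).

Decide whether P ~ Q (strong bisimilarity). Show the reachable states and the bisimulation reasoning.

P ≁ Q

LTS(P): 18 reachable states
  s0 = c.b.0 | c.0\{a,b} | b.(0 | 0 + c.0) has moves —b→ s1, —c→ s2, —c→ s3
  s1 = c.b.0 | c.0\{a,b} | (0 | 0 + c.0) has moves —c→ s4, —c→ s5, —c→ s6
  s2 = b.0 | c.0\{a,b} | b.(0 | 0 + c.0) has moves —b→ s4, —b→ s7, —c→ s8
  s3 = c.b.0 | 0\{a,b} | b.(0 | 0 + c.0) has moves —b→ s5, —c→ s8
  s4 = b.0 | c.0\{a,b} | (0 | 0 + c.0) has moves —b→ s9, —c→ s10, —c→ s11
  s5 = c.b.0 | 0\{a,b} | (0 | 0 + c.0) has moves —c→ s10, —c→ s12
  s6 = c.b.0 | c.0\{a,b} | 0 has moves —c→ s11, —c→ s12
  s7 = 0 | c.0\{a,b} | b.(0 | 0 + c.0) has moves —b→ s9, —c→ s13
  s8 = b.0 | 0\{a,b} | b.(0 | 0 + c.0) has moves —b→ s10, —b→ s13
  s9 = 0 | c.0\{a,b} | (0 | 0 + c.0) has moves —c→ s14, —c→ s15
  s10 = b.0 | 0\{a,b} | (0 | 0 + c.0) has moves —b→ s14, —c→ s16
  s11 = b.0 | c.0\{a,b} | 0 has moves —b→ s15, —c→ s16
  s12 = c.b.0 | 0\{a,b} | 0 has moves —c→ s16
  s13 = 0 | 0\{a,b} | b.(0 | 0 + c.0) has moves —b→ s14
  s14 = 0 | 0\{a,b} | (0 | 0 + c.0) has moves —c→ s17
  s15 = 0 | c.0\{a,b} | 0 has moves —c→ s17
  s16 = b.0 | 0\{a,b} | 0 has moves —b→ s17
  s17 = 0 | 0\{a,b} | 0 has moves deadlocked
LTS(Q): 12 reachable states
  t0 = c.0 | c.0\{a,b} | b.(0 | 0 + c.0) has moves —b→ t1, —c→ t2, —c→ t3
  t1 = c.0 | c.0\{a,b} | (0 | 0 + c.0) has moves —c→ t4, —c→ t5, —c→ t6
  t2 = 0 | c.0\{a,b} | b.(0 | 0 + c.0) has moves —b→ t4, —c→ t7
  t3 = c.0 | 0\{a,b} | b.(0 | 0 + c.0) has moves —b→ t5, —c→ t7
  t4 = 0 | c.0\{a,b} | (0 | 0 + c.0) has moves —c→ t8, —c→ t9
  t5 = c.0 | 0\{a,b} | (0 | 0 + c.0) has moves —c→ t10, —c→ t8
  t6 = c.0 | c.0\{a,b} | 0 has moves —c→ t10, —c→ t9
  t7 = 0 | 0\{a,b} | b.(0 | 0 + c.0) has moves —b→ t8
  t8 = 0 | 0\{a,b} | (0 | 0 + c.0) has moves —c→ t11
  t9 = 0 | c.0\{a,b} | 0 has moves —c→ t11
  t10 = c.0 | 0\{a,b} | 0 has moves —c→ t11
  t11 = 0 | 0\{a,b} | 0 has moves deadlocked
Partition-refinement fixed point:
  B0 = {s0}
  B1 = {s1}
  B2 = {s4}
  B3 = {s10, s11}
  B4 = {s16}
  B5 = {s17, t11}
  B6 = {s14, s15, t10, t8, t9}
  B7 = {s9, t4, t5, t6}
  B8 = {s5, s6}
  B9 = {s12}
  B10 = {s3}
  B11 = {s8}
  B12 = {s13, t7}
  B13 = {s2}
  B14 = {s7, t2, t3}
  B15 = {t0}
  B16 = {t1}
s0 ∈ B0, t0 ∈ B15 → different blocks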